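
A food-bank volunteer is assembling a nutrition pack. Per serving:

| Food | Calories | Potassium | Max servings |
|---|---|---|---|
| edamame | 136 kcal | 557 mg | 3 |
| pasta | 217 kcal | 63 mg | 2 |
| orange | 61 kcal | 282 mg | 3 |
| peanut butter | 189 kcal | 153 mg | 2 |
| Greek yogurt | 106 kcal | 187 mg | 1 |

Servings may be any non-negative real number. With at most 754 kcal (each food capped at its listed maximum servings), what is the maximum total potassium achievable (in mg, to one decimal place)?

2750.1 mg

Potassium per kcal: orange 4.623, edamame 4.096, Greek yogurt 1.764, peanut butter 0.8095, pasta 0.2903.
Take 3 servings of orange: uses 183 kcal, +846.0 mg potassium (running total 846.0 mg).
Take 3 servings of edamame: uses 408 kcal, +1671.0 mg potassium (running total 2517.0 mg).
Take 1 serving of Greek yogurt: uses 106 kcal, +187.0 mg potassium (running total 2704.0 mg).
Take 0.3016 servings of peanut butter: uses 57 kcal, +46.1 mg potassium (running total 2750.1 mg).
Greedy by best ratio exhausts the calories allowance optimally: 2750.1 mg.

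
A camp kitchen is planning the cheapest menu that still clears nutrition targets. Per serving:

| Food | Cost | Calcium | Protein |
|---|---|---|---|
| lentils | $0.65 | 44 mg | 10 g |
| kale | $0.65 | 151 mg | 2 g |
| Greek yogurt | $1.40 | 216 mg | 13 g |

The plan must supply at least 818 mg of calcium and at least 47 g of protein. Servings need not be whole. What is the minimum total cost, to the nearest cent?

$5.20

A basic optimal solution has at most two foods positive. Try each food alone and each pair with both targets met exactly.
lentils only: max(818/44, 47/10) = 18.59 servings → $12.08.
kale only: max(818/151, 47/2) = 23.5 servings → $15.28.
Greek yogurt only: max(818/216, 47/13) = 3.787 servings → $5.30.
lentils + kale with both tight: 3.84 servings and 4.298 servings → $5.29.
lentils + Greek yogurt with both targets exact would need a negative amount; discard.
kale + Greek yogurt with both tight: 0.3148 servings and 3.567 servings → $5.20.
Cheapest feasible corner: $5.20.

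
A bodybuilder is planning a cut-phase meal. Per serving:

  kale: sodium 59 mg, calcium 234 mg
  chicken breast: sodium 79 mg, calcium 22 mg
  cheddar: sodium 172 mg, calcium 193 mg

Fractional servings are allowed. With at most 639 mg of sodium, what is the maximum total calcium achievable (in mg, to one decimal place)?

2534.3 mg

Calcium per mg sodium: kale 3.966, cheddar 1.122, chicken breast 0.2785.
With no serving limits, spend the whole sodium allowance on kale: 639 mg / 59 mg × 234 mg = 2534.3 mg.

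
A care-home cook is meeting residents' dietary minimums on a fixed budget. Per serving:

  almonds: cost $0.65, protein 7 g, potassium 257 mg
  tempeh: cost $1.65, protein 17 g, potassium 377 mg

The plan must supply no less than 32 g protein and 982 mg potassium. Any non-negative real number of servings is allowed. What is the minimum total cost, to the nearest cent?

$2.97

This is a tiny linear program; its minimum lies at a vertex of the feasible set. List the vertices and price them.
almonds only: max(32/7, 982/257) = 4.571 servings → $2.97.
tempeh only: max(32/17, 982/377) = 2.605 servings → $4.30.
almonds + tempeh with both tight: 2.676 servings and 0.7803 servings → $3.03.
Cheapest feasible corner: $2.97.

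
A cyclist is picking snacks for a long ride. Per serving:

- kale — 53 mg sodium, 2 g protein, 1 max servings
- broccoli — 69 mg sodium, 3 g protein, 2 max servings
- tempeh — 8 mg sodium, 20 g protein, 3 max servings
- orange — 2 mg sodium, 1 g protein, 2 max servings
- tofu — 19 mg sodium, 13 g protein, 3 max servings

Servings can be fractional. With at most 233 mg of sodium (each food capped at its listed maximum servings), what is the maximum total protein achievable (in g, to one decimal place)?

Protein per mg sodium: tempeh 2.5, tofu 0.6842, orange 0.5, broccoli 0.04348, kale 0.03774.
Take 3 servings of tempeh: uses 24 mg sodium, +60.0 g protein (running total 60.0 g).
Take 3 servings of tofu: uses 57 mg sodium, +39.0 g protein (running total 99.0 g).
Take 2 servings of orange: uses 4 mg sodium, +2.0 g protein (running total 101.0 g).
Take 2 servings of broccoli: uses 138 mg sodium, +6.0 g protein (running total 107.0 g).
Take 0.1887 servings of kale: uses 10 mg sodium, +0.4 g protein (running total 107.4 g).
Filling greedily by protein-per-mg sodium is optimal for one linear limit, giving 107.4 g.

107.4 g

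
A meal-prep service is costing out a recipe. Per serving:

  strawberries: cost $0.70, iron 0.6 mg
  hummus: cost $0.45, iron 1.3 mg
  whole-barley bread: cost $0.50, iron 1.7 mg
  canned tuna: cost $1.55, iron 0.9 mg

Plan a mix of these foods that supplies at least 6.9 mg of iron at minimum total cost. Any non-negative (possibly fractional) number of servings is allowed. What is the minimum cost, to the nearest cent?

Cost per mg of iron: whole-barley bread $0.2941, hummus $0.3462, strawberries $1.1667, canned tuna $1.7222.
With no serving limits, use only whole-barley bread: 6.9 mg / 1.7 mg = 4.059 servings × $0.50 = $2.03.

$2.03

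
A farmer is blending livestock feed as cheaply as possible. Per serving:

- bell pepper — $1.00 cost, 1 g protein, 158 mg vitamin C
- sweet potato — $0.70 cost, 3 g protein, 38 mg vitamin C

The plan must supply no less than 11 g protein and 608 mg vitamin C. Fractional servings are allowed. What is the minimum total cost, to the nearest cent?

$5.04

The cheapest plan sits at a corner of the feasible region — with two constraints it uses at most two foods.
bell pepper only: max(11/1, 608/158) = 11 servings → $11.00.
sweet potato only: max(11/3, 608/38) = 16 servings → $11.20.
bell pepper + sweet potato with both tight: 3.225 servings and 2.592 servings → $5.04.
Cheapest feasible corner: $5.04.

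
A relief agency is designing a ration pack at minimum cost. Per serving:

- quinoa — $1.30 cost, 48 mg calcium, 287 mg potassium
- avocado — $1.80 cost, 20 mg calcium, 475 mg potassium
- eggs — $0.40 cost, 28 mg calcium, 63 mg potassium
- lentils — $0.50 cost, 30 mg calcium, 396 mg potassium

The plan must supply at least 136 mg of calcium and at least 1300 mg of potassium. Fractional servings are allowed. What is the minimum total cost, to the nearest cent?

An LP optimum is at a vertex; with two nutrient constraints at most two foods are used. Check each candidate.
quinoa only: max(136/48, 1300/287) = 4.53 servings → $5.89.
avocado only: max(136/20, 1300/475) = 6.8 servings → $12.24.
eggs only: max(136/28, 1300/63) = 20.63 servings → $8.25.
lentils only: max(136/30, 1300/396) = 4.533 servings → $2.27.
quinoa + avocado with both tight: 2.263 servings and 1.37 servings → $5.41.
quinoa + eggs with both targets exact would need a negative amount; discard.
quinoa + lentils with both tight: 1.429 servings and 2.247 servings → $2.98.
avocado + eggs with both tight: 2.312 servings and 3.206 servings → $5.44.
avocado + lentils with both targets exact would need a negative amount; discard.
eggs + lentils with both tight: 1.615 servings and 3.026 servings → $2.16.
So the least-cost plan costs $2.16.

$2.16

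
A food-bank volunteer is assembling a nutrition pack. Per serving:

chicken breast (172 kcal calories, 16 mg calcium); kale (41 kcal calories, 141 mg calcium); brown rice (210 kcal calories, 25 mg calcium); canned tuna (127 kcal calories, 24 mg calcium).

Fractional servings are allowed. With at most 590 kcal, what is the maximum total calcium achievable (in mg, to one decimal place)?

Calcium per kcal: kale 3.439, canned tuna 0.189, brown rice 0.119, chicken breast 0.09302.
With no serving limits, spend the whole calories allowance on kale: 590 kcal / 41 kcal × 141 mg = 2029.0 mg.

2029.0 mg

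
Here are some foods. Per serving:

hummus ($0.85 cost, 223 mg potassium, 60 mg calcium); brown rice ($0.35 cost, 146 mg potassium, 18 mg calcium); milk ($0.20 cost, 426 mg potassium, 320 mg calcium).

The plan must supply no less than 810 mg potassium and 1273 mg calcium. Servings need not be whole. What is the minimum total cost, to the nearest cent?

At the optimum either one food covers both requirements or two foods hit both targets exactly; no other combination can be cheaper.
hummus only: max(810/223, 1273/60) = 21.22 servings → $18.03.
brown rice only: max(810/146, 1273/18) = 70.72 servings → $24.75.
milk only: max(810/426, 1273/320) = 3.978 servings → $0.80.
hummus + brown rice: intersection lies outside the first quadrant.
hummus + milk with both targets exact would need a negative amount; discard.
brown rice + milk: the both-tight solution has a negative serving — not a feasible corner.
The minimum over all feasible corners is $0.80.

$0.80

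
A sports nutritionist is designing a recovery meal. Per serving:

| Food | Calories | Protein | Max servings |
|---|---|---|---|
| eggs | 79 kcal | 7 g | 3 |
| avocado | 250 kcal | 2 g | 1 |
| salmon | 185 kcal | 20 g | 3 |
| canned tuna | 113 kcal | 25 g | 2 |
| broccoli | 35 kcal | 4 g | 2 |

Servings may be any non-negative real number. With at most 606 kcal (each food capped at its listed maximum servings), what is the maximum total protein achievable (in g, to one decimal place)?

Protein per kcal: canned tuna 0.2212, broccoli 0.1143, salmon 0.1081, eggs 0.08861, avocado 0.008.
Take 2 servings of canned tuna: uses 226 kcal, +50.0 g protein (running total 50.0 g).
Take 2 servings of broccoli: uses 70 kcal, +8.0 g protein (running total 58.0 g).
Take 1.676 servings of salmon: uses 310 kcal, +33.5 g protein (running total 91.5 g).
Filling greedily by protein-per-kcal is optimal for one linear limit, giving 91.5 g.

91.5 g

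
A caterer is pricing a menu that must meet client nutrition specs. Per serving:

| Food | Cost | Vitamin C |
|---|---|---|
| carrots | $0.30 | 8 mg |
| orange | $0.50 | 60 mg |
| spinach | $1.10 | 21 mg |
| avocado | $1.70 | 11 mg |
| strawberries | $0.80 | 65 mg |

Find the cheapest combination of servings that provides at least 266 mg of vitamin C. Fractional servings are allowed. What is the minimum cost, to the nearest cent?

$2.22

Cost per mg of vitamin C: orange $0.0083, strawberries $0.0123, carrots $0.0375, spinach $0.0524, avocado $0.1545.
With no serving limits, use only orange: 266 mg / 60 mg = 4.433 servings × $0.50 = $2.22.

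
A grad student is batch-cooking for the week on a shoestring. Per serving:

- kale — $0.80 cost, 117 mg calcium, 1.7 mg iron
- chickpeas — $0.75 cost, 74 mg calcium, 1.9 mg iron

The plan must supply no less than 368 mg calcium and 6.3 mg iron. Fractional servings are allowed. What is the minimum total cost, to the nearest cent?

$2.80

kale only: max(368/117, 6.3/1.7) = 3.706 servings → $2.96.
chickpeas only: max(368/74, 6.3/1.9) = 4.973 servings → $3.73.
kale + chickpeas with both tight: 2.415 servings and 1.155 servings → $2.80.
Cheapest feasible corner: $2.80.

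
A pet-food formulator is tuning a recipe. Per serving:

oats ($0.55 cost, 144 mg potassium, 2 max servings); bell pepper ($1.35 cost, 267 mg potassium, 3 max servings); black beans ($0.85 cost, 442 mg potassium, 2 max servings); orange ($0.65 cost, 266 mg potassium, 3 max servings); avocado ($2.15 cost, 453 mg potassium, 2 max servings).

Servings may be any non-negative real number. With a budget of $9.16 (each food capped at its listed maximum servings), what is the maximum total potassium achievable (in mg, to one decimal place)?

Potassium per dollar: black beans 520, orange 409.2, oats 261.8, avocado 210.7, bell pepper 197.8.
Take 2 servings of black beans: spends $1.70, +884.0 mg potassium (running total 884.0 mg).
Take 3 servings of orange: spends $1.95, +798.0 mg potassium (running total 1682.0 mg).
Take 2 servings of oats: spends $1.10, +288.0 mg potassium (running total 1970.0 mg).
Take 2 servings of avocado: spends $4.30, +906.0 mg potassium (running total 2876.0 mg).
Take 0.08148 servings of bell pepper: spends $0.11, +21.8 mg potassium (running total 2897.8 mg).
Filling greedily by potassium-per-dollar is optimal for one linear limit, giving 2897.8 mg.

2897.8 mg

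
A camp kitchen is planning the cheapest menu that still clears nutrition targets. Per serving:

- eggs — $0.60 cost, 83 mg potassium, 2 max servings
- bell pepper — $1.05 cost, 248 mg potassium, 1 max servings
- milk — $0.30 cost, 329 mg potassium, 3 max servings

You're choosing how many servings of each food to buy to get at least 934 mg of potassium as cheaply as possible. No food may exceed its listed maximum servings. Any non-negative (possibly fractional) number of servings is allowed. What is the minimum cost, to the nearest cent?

Cost per mg of potassium: milk $0.0009, bell pepper $0.0042, eggs $0.0072.
Take 2.839 servings of milk: +934.0 mg potassium for $0.85 (total $0.85, still need 0.0 mg).
Greedy by cheapest-per-mg is optimal for a single linear constraint, so the minimum cost is $0.85.

$0.85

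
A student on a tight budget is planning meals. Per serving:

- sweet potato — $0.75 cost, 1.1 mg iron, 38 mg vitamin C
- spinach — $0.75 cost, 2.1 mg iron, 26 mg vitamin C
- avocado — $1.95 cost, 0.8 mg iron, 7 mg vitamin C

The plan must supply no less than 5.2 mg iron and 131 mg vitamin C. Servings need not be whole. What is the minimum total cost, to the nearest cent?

The cheapest plan sits at a corner of the feasible region — with two constraints it uses at most two foods.
sweet potato only: max(5.2/1.1, 131/38) = 4.727 servings → $3.55.
spinach only: max(5.2/2.1, 131/26) = 5.038 servings → $3.78.
avocado only: max(5.2/0.8, 131/7) = 18.71 servings → $36.49.
sweet potato + spinach with both tight: 2.732 servings and 1.045 servings → $2.83.
sweet potato + avocado with both tight: 3.013 servings and 2.357 servings → $6.86.
spinach + avocado with both targets exact would need a negative amount; discard.
The minimum over all feasible corners is $2.83.

$2.83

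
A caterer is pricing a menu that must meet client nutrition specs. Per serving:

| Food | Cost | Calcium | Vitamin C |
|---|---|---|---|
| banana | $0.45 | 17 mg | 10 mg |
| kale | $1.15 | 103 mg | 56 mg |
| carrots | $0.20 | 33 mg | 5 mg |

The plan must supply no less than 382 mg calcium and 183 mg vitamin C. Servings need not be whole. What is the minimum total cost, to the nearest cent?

$3.94

Minimising a linear cost over {calcium ≥ 382, vitamin C ≥ 183, servings ≥ 0} — the optimum is at a vertex, using one or two foods.
banana only: max(382/17, 183/10) = 22.47 servings → $10.11.
kale only: max(382/103, 183/56) = 3.709 servings → $4.27.
carrots only: max(382/33, 183/5) = 36.6 servings → $7.32.
banana + kale: intersection lies outside the first quadrant.
banana + carrots with both tight: 16.85 servings and 2.894 servings → $8.16.
kale + carrots with both tight: 3.098 servings and 1.908 servings → $3.94.
The minimum over all feasible corners is $3.94.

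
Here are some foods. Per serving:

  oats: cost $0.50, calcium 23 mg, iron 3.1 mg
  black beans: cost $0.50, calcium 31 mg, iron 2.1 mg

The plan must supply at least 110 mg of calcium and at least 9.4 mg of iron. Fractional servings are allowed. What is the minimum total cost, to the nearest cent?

$1.94

With two linear requirements the optimum uses one or two foods; enumerate the corners.
oats only: max(110/23, 9.4/3.1) = 4.783 servings → $2.39.
black beans only: max(110/31, 9.4/2.1) = 4.476 servings → $2.24.
oats + black beans with both tight: 1.264 servings and 2.611 servings → $1.94.
The minimum over all feasible corners is $1.94.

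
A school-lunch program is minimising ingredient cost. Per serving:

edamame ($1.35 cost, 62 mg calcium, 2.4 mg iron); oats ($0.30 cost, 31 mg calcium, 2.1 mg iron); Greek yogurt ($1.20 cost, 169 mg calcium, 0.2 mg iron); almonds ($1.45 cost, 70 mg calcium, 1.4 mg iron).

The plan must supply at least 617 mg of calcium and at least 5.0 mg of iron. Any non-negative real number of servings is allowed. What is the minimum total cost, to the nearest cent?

$4.55

edamame only: max(617/62, 5.0/2.4) = 9.952 servings → $13.43.
oats only: max(617/31, 5.0/2.1) = 19.9 servings → $5.97.
Greek yogurt only: max(617/169, 5.0/0.2) = 25 servings → $30.00.
almonds only: max(617/70, 5.0/1.4) = 8.814 servings → $12.78.
edamame + oats: the both-tight solution has a negative serving — not a feasible corner.
edamame + Greek yogurt with both tight: 1.835 servings and 2.978 servings → $6.05.
edamame + almonds with both targets exact would need a negative amount; discard.
oats + Greek yogurt with both tight: 2.069 servings and 3.271 servings → $4.55.
oats + almonds: intersection lies outside the first quadrant.
Greek yogurt + almonds with both tight: 2.308 servings and 3.242 servings → $7.47.
The minimum over all feasible corners is $4.55.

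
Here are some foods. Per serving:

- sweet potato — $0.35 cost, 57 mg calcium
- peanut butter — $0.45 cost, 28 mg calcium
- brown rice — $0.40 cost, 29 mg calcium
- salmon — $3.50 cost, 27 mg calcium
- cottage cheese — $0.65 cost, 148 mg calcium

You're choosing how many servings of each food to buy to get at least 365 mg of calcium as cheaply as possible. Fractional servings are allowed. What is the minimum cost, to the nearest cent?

$1.60

Cost per mg of calcium: cottage cheese $0.0044, sweet potato $0.0061, brown rice $0.0138, peanut butter $0.0161, salmon $0.1296.
With no serving limits, use only cottage cheese: 365 mg / 148 mg = 2.466 servings × $0.65 = $1.60.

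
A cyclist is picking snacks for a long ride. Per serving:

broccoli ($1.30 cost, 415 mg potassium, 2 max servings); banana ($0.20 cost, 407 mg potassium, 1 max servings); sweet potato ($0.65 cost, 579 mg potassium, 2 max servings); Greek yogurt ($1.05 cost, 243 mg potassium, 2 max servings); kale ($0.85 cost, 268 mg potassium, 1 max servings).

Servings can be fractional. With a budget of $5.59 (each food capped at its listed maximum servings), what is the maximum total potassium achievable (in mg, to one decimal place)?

2811.1 mg

Potassium per dollar: banana 2035, sweet potato 890.8, broccoli 319.2, kale 315.3, Greek yogurt 231.4.
Take 1 serving of banana: spends $0.20, +407.0 mg potassium (running total 407.0 mg).
Take 2 servings of sweet potato: spends $1.30, +1158.0 mg potassium (running total 1565.0 mg).
Take 2 servings of broccoli: spends $2.60, +830.0 mg potassium (running total 2395.0 mg).
Take 1 serving of kale: spends $0.85, +268.0 mg potassium (running total 2663.0 mg).
Take 0.6095 servings of Greek yogurt: spends $0.64, +148.1 mg potassium (running total 2811.1 mg).
Filling greedily by potassium-per-dollar is optimal for one linear limit, giving 2811.1 mg.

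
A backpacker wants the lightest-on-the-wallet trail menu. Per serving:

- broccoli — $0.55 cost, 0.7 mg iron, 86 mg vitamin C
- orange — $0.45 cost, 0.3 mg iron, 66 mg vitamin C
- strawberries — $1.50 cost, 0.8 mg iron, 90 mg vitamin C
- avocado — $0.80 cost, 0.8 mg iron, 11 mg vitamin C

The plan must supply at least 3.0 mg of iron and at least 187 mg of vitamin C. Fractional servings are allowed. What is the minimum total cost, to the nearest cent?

$2.36

Two binding constraints pin down two serving amounts, so the optimal mix uses at most two foods. The candidates are each food alone (scaled to the tighter of iron/vitamin C) and each pair with both constraints tight.
broccoli only: max(3.0/0.7, 187/86) = 4.286 servings → $2.36.
orange only: max(3.0/0.3, 187/66) = 10 servings → $4.50.
strawberries only: max(3.0/0.8, 187/90) = 3.75 servings → $5.62.
avocado only: max(3.0/0.8, 187/11) = 17 servings → $13.60.
broccoli + orange with both targets exact would need a negative amount; discard.
broccoli + strawberries: the both-tight solution has a negative serving — not a feasible corner.
broccoli + avocado with both tight: 1.908 servings and 2.08 servings → $2.71.
orange + strawberries: intersection lies outside the first quadrant.
orange + avocado with both tight: 2.356 servings and 2.867 servings → $3.35.
strawberries + avocado with both tight: 1.845 servings and 1.905 servings → $4.29.
The minimum over all feasible corners is $2.36.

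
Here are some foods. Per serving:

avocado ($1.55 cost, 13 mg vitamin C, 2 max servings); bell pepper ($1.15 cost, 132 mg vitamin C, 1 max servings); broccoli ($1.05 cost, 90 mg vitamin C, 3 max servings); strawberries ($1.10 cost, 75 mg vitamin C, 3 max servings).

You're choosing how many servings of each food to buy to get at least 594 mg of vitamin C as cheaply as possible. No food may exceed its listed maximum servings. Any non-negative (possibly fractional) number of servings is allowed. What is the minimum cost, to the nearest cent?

Cost per mg of vitamin C: bell pepper $0.0087, broccoli $0.0117, strawberries $0.0147, avocado $0.1192.
Take 1 serving of bell pepper: +132.0 mg vitamin C for $1.15 (total $1.15, still need 462.0 mg).
Take 3 servings of broccoli: +270.0 mg vitamin C for $3.15 (total $4.30, still need 192.0 mg).
Take 2.56 servings of strawberries: +192.0 mg vitamin C for $2.82 (total $7.12, still need 0.0 mg).
Filling from the cheapest source first is optimal under one linear minimum: $7.12.

$7.12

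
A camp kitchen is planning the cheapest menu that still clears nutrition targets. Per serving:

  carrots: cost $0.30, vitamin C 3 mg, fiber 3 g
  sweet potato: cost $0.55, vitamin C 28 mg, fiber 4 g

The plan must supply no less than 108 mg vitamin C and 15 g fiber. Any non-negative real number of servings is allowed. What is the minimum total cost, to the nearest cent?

$2.12

At the optimum either one food covers both requirements or two foods hit both targets exactly; no other combination can be cheaper.
carrots only: max(108/3, 15/3) = 36 servings → $10.80.
sweet potato only: max(108/28, 15/4) = 3.857 servings → $2.12.
carrots + sweet potato with both targets exact would need a negative amount; discard.
The minimum over all feasible corners is $2.12.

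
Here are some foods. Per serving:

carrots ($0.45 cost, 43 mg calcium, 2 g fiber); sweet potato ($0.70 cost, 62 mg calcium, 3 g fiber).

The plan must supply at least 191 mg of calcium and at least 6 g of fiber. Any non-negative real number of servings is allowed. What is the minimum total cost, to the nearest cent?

$2.00

Check every corner: each single food scaled to meet both minima, and each pair solved so both constraints bind.
carrots only: max(191/43, 6/2) = 4.442 servings → $2.00.
sweet potato only: max(191/62, 6/3) = 3.081 servings → $2.16.
carrots + sweet potato with both targets exact would need a negative amount; discard.
Cheapest feasible corner: $2.00.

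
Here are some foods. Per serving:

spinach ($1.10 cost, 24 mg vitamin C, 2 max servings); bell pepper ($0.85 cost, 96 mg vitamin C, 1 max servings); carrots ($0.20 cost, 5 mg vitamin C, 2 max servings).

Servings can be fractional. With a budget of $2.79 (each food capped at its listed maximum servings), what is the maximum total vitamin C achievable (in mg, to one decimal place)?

139.6 mg

Vitamin C per dollar: bell pepper 112.9, carrots 25, spinach 21.82.
Take 1 serving of bell pepper: spends $0.85, +96.0 mg vitamin C (running total 96.0 mg).
Take 2 servings of carrots: spends $0.40, +10.0 mg vitamin C (running total 106.0 mg).
Take 1.4 servings of spinach: spends $1.54, +33.6 mg vitamin C (running total 139.6 mg).
Filling greedily by vitamin C-per-dollar is optimal for one linear limit, giving 139.6 mg.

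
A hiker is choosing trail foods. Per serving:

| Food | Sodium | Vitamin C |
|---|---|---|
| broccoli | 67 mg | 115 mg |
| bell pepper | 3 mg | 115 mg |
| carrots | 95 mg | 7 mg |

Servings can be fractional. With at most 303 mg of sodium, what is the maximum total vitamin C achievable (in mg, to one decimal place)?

11615.0 mg

Vitamin C per mg sodium: bell pepper 38.33, broccoli 1.716, carrots 0.07368.
With no serving limits, spend the whole sodium allowance on bell pepper: 303 mg / 3 mg × 115 mg = 11615.0 mg.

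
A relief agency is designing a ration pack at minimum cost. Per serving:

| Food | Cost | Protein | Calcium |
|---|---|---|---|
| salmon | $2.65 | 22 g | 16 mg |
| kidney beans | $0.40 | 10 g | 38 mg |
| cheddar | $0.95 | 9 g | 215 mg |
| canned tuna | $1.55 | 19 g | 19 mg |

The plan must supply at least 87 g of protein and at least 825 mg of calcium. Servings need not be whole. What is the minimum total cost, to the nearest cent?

salmon only: max(87/22, 825/16) = 51.56 servings → $136.64.
kidney beans only: max(87/10, 825/38) = 21.71 servings → $8.68.
cheddar only: max(87/9, 825/215) = 9.667 servings → $9.18.
canned tuna only: max(87/19, 825/19) = 43.42 servings → $67.30.
salmon + kidney beans: the both-tight solution has a negative serving — not a feasible corner.
salmon + cheddar with both tight: 2.46 servings and 3.654 servings → $9.99.
salmon + canned tuna: intersection lies outside the first quadrant.
kidney beans + cheddar with both tight: 6.239 servings and 2.735 servings → $5.09.
kidney beans + canned tuna: the both-tight solution has a negative serving — not a feasible corner.
cheddar + canned tuna with both tight: 3.583 servings and 2.882 servings → $7.87.
So the least-cost plan costs $5.09.

$5.09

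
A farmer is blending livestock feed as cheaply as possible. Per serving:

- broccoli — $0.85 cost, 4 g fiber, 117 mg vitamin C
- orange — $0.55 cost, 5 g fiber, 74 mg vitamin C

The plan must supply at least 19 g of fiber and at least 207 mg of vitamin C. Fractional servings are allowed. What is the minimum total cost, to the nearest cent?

$2.09

A basic optimal solution has at most two foods positive. Try each food alone and each pair with both targets met exactly.
broccoli only: max(19/4, 207/117) = 4.75 servings → $4.04.
orange only: max(19/5, 207/74) = 3.8 servings → $2.09.
broccoli + orange with both targets exact would need a negative amount; discard.
Cheapest feasible corner: $2.09.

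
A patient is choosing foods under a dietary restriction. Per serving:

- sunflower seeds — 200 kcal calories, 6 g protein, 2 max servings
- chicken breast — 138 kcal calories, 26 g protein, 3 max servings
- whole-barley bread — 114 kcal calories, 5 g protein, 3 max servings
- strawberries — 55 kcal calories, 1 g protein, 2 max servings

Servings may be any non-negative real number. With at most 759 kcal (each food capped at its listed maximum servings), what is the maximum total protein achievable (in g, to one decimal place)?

93.1 g

Protein per kcal: chicken breast 0.1884, whole-barley bread 0.04386, sunflower seeds 0.03, strawberries 0.01818.
Take 3 servings of chicken breast: uses 414 kcal, +78.0 g protein (running total 78.0 g).
Take 3 servings of whole-barley bread: uses 342 kcal, +15.0 g protein (running total 93.0 g).
Take 0.015 servings of sunflower seeds: uses 3 kcal, +0.1 g protein (running total 93.1 g).
Greedy by best ratio exhausts the calories allowance optimally: 93.1 g.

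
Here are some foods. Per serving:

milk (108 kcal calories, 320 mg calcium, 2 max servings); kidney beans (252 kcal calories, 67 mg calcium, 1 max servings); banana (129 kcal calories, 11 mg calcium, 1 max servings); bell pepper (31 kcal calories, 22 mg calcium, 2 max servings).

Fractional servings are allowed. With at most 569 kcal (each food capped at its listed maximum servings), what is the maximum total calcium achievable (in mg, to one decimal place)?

Calcium per kcal: milk 2.963, bell pepper 0.7097, kidney beans 0.2659, banana 0.08527.
Take 2 servings of milk: uses 216 kcal, +640.0 mg calcium (running total 640.0 mg).
Take 2 servings of bell pepper: uses 62 kcal, +44.0 mg calcium (running total 684.0 mg).
Take 1 serving of kidney beans: uses 252 kcal, +67.0 mg calcium (running total 751.0 mg).
Take 0.3023 servings of banana: uses 39 kcal, +3.3 mg calcium (running total 754.3 mg).
Greedy by best ratio exhausts the calories allowance optimally: 754.3 mg.

754.3 mg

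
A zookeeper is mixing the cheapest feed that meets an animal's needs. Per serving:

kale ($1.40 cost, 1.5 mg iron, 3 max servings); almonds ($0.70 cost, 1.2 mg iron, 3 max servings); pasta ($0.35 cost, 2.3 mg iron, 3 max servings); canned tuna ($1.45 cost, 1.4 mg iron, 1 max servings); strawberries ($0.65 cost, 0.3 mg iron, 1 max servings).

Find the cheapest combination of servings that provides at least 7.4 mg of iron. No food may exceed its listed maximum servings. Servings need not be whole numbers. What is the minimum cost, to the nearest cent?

Cost per mg of iron: pasta $0.1522, almonds $0.5833, kale $0.9333, canned tuna $1.0357, strawberries $2.1667.
Take 3 servings of pasta: +6.9 mg iron for $1.05 (total $1.05, still need 0.5 mg).
Take 0.4167 servings of almonds: +0.5 mg iron for $0.29 (total $1.34, still need 0.0 mg).
Greedy by cheapest-per-mg is optimal for a single linear constraint, so the minimum cost is $1.34.

$1.34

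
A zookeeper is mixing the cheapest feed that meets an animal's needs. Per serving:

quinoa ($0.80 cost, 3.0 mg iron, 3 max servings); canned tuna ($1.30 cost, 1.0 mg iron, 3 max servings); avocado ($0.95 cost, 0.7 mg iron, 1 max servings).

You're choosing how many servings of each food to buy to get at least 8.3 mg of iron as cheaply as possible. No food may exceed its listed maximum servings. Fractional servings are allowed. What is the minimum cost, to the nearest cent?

Cost per mg of iron: quinoa $0.2667, canned tuna $1.3000, avocado $1.3571.
Take 2.767 servings of quinoa: +8.3 mg iron for $2.21 (total $2.21, still need 0.0 mg).
Filling from the cheapest source first is optimal under one linear minimum: $2.21.

$2.21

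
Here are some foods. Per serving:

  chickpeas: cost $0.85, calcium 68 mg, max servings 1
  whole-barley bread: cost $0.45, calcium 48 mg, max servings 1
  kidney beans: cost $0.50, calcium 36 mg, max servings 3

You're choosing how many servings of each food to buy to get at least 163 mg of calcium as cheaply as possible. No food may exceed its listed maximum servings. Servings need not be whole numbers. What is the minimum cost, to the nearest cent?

$1.95

Cost per mg of calcium: whole-barley bread $0.0094, chickpeas $0.0125, kidney beans $0.0139.
Take 1 serving of whole-barley bread: +48.0 mg calcium for $0.45 (total $0.45, still need 115.0 mg).
Take 1 serving of chickpeas: +68.0 mg calcium for $0.85 (total $1.30, still need 47.0 mg).
Take 1.306 servings of kidney beans: +47.0 mg calcium for $0.65 (total $1.95, still need 0.0 mg).
Filling from the cheapest source first is optimal under one linear minimum: $1.95.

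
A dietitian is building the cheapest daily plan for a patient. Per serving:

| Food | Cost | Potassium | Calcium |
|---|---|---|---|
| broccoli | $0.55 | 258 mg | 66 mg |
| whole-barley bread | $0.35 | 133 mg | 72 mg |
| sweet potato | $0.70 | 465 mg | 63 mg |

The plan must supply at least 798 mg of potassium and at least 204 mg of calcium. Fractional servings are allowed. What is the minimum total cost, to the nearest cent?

$1.47

At the optimum either one food covers both requirements or two foods hit both targets exactly; no other combination can be cheaper.
broccoli only: max(798/258, 204/66) = 3.093 servings → $1.70.
whole-barley bread only: max(798/133, 204/72) = 6 servings → $2.10.
sweet potato only: max(798/465, 204/63) = 3.238 servings → $2.27.
broccoli + whole-barley bread: intersection lies outside the first quadrant.
broccoli + sweet potato with both tight: 3.089 servings and 0.002494 servings → $1.70.
whole-barley bread + sweet potato with both tight: 1.776 servings and 1.208 servings → $1.47.
Cheapest feasible corner: $1.47.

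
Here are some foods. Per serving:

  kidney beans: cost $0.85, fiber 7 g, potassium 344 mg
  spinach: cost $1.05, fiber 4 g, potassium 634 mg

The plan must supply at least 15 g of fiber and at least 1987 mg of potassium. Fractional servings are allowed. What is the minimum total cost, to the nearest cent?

An LP optimum is at a vertex; with two nutrient constraints at most two foods are used. Check each candidate.
kidney beans only: max(15/7, 1987/344) = 5.776 servings → $4.91.
spinach only: max(15/4, 1987/634) = 3.75 servings → $3.94.
kidney beans + spinach with both tight: 0.5101 servings and 2.857 servings → $3.43.
Cheapest feasible corner: $3.43.

$3.43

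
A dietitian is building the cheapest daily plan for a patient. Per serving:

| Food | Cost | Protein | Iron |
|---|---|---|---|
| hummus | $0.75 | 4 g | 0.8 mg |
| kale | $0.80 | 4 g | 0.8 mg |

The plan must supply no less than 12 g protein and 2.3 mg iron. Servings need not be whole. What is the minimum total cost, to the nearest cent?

Check every corner: each single food scaled to meet both minima, and each pair solved so both constraints bind.
hummus only: max(12/4, 2.3/0.8) = 3 servings → $2.25.
kale only: max(12/4, 2.3/0.8) = 3 servings → $2.40.
hummus + kale (both tight): parallel constraints — no distinct corner.
Cheapest feasible corner: $2.25.

$2.25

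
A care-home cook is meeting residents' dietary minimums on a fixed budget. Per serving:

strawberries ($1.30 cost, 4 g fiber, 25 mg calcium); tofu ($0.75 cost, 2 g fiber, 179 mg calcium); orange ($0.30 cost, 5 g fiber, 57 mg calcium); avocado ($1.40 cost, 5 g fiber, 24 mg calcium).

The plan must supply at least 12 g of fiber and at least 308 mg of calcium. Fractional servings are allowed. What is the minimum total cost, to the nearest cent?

At the optimum either one food covers both requirements or two foods hit both targets exactly; no other combination can be cheaper.
strawberries only: max(12/4, 308/25) = 12.32 servings → $16.02.
tofu only: max(12/2, 308/179) = 6 servings → $4.50.
orange only: max(12/5, 308/57) = 5.404 servings → $1.62.
avocado only: max(12/5, 308/24) = 12.83 servings → $17.97.
strawberries + tofu with both tight: 2.3 servings and 1.399 servings → $4.04.
strawberries + orange: the both-tight solution has a negative serving — not a feasible corner.
strawberries + avocado: intersection lies outside the first quadrant.
tofu + orange with both tight: 1.096 servings and 1.962 servings → $1.41.
tofu + avocado with both tight: 1.478 servings and 1.809 servings → $3.64.
orange + avocado: intersection lies outside the first quadrant.
Cheapest feasible corner: $1.41.

$1.41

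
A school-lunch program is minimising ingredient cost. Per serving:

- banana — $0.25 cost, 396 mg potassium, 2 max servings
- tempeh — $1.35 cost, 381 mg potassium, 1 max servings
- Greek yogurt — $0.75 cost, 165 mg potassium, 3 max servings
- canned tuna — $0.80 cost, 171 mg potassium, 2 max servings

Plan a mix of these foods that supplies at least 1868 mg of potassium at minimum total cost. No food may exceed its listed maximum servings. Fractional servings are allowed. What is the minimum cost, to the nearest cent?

$5.04

Cost per mg of potassium: banana $0.0006, tempeh $0.0035, Greek yogurt $0.0045, canned tuna $0.0047.
Take 2 servings of banana: +792.0 mg potassium for $0.50 (total $0.50, still need 1076.0 mg).
Take 1 serving of tempeh: +381.0 mg potassium for $1.35 (total $1.85, still need 695.0 mg).
Take 3 servings of Greek yogurt: +495.0 mg potassium for $2.25 (total $4.10, still need 200.0 mg).
Take 1.17 servings of canned tuna: +200.0 mg potassium for $0.94 (total $5.04, still need 0.0 mg).
Filling from the cheapest source first is optimal under one linear minimum: $5.04.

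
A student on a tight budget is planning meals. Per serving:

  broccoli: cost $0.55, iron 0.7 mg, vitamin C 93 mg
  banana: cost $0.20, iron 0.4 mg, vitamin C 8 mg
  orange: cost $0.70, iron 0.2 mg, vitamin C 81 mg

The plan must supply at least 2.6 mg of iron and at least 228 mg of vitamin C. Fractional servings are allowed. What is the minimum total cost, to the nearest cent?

broccoli only: max(2.6/0.7, 228/93) = 3.714 servings → $2.04.
banana only: max(2.6/0.4, 228/8) = 28.5 servings → $5.70.
orange only: max(2.6/0.2, 228/81) = 13 servings → $9.10.
broccoli + banana with both tight: 2.228 servings and 2.601 servings → $1.75.
broccoli + orange with both targets exact would need a negative amount; discard.
banana + orange with both tight: 5.357 servings and 2.286 servings → $2.67.
The minimum over all feasible corners is $1.75.

$1.75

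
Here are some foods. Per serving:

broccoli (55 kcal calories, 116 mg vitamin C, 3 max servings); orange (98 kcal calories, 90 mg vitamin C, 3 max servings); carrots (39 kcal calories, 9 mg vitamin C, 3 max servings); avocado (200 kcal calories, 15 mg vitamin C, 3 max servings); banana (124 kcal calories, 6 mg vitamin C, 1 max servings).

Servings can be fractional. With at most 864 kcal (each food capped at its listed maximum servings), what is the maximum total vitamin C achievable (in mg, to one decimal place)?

Vitamin C per kcal: broccoli 2.109, orange 0.9184, carrots 0.2308, avocado 0.075, banana 0.04839.
Take 3 servings of broccoli: uses 165 kcal, +348.0 mg vitamin C (running total 348.0 mg).
Take 3 servings of orange: uses 294 kcal, +270.0 mg vitamin C (running total 618.0 mg).
Take 3 servings of carrots: uses 117 kcal, +27.0 mg vitamin C (running total 645.0 mg).
Take 1.44 servings of avocado: uses 288 kcal, +21.6 mg vitamin C (running total 666.6 mg).
Greedy by best ratio exhausts the calories allowance optimally: 666.6 mg.

666.6 mg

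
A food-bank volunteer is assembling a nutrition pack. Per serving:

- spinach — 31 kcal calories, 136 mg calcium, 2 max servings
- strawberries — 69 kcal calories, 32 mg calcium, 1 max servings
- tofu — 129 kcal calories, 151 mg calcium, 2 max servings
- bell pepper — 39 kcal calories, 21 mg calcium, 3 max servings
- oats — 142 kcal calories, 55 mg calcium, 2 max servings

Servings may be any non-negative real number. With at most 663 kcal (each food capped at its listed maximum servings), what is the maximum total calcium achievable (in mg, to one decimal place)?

Calcium per kcal: spinach 4.387, tofu 1.171, bell pepper 0.5385, strawberries 0.4638, oats 0.3873.
Take 2 servings of spinach: uses 62 kcal, +272.0 mg calcium (running total 272.0 mg).
Take 2 servings of tofu: uses 258 kcal, +302.0 mg calcium (running total 574.0 mg).
Take 3 servings of bell pepper: uses 117 kcal, +63.0 mg calcium (running total 637.0 mg).
Take 1 serving of strawberries: uses 69 kcal, +32.0 mg calcium (running total 669.0 mg).
Take 1.106 servings of oats: uses 157 kcal, +60.8 mg calcium (running total 729.8 mg).
Greedy by best ratio exhausts the calories allowance optimally: 729.8 mg.

729.8 mg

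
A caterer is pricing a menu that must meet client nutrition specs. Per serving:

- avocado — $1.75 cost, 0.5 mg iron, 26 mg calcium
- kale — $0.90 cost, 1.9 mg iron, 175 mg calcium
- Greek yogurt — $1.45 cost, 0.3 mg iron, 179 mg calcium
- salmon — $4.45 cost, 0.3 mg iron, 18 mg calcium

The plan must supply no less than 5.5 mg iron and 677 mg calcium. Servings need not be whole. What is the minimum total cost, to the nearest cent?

$3.48

This is a tiny linear program; its minimum lies at a vertex of the feasible set. List the vertices and price them.
avocado only: max(5.5/0.5, 677/26) = 26.04 servings → $45.57.
kale only: max(5.5/1.9, 677/175) = 3.869 servings → $3.48.
Greek yogurt only: max(5.5/0.3, 677/179) = 18.33 servings → $26.58.
salmon only: max(5.5/0.3, 677/18) = 37.61 servings → $167.37.
avocado + kale: the both-tight solution has a negative serving — not a feasible corner.
avocado + Greek yogurt with both tight: 9.564 servings and 2.393 servings → $20.21.
avocado + salmon: the both-tight solution has a negative serving — not a feasible corner.
kale + Greek yogurt with both tight: 2.717 servings and 1.126 servings → $4.08.
kale + salmon with both targets exact would need a negative amount; discard.
Greek yogurt + salmon with both tight: 2.155 servings and 16.18 servings → $75.12.
So the least-cost plan costs $3.48.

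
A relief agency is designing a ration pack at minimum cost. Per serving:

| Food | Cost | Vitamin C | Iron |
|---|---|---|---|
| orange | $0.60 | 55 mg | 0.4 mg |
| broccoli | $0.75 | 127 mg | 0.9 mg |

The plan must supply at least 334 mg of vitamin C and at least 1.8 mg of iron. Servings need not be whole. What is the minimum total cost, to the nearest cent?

$1.97

Compare the cost at each extreme point of the feasible region.
orange only: max(334/55, 1.8/0.4) = 6.073 servings → $3.64.
broccoli only: max(334/127, 1.8/0.9) = 2.63 servings → $1.97.
orange + broccoli: intersection lies outside the first quadrant.
The minimum over all feasible corners is $1.97.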